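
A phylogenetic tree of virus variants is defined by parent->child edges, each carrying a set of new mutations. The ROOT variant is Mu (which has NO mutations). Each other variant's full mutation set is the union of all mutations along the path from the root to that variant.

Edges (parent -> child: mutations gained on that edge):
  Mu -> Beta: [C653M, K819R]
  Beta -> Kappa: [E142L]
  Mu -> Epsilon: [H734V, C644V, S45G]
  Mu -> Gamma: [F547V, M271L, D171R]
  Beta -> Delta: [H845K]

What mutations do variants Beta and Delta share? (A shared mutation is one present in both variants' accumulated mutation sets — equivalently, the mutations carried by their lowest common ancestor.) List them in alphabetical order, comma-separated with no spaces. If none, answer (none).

Accumulating mutations along path to Beta:
  At Mu: gained [] -> total []
  At Beta: gained ['C653M', 'K819R'] -> total ['C653M', 'K819R']
Mutations(Beta) = ['C653M', 'K819R']
Accumulating mutations along path to Delta:
  At Mu: gained [] -> total []
  At Beta: gained ['C653M', 'K819R'] -> total ['C653M', 'K819R']
  At Delta: gained ['H845K'] -> total ['C653M', 'H845K', 'K819R']
Mutations(Delta) = ['C653M', 'H845K', 'K819R']
Intersection: ['C653M', 'K819R'] ∩ ['C653M', 'H845K', 'K819R'] = ['C653M', 'K819R']

Answer: C653M,K819R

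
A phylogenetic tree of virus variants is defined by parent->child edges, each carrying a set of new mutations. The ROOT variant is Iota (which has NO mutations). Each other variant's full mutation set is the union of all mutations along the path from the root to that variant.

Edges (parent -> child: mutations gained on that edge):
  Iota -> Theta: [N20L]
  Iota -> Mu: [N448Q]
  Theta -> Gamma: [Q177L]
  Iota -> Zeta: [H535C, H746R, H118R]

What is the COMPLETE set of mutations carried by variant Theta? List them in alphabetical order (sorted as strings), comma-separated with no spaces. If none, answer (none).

At Iota: gained [] -> total []
At Theta: gained ['N20L'] -> total ['N20L']

Answer: N20L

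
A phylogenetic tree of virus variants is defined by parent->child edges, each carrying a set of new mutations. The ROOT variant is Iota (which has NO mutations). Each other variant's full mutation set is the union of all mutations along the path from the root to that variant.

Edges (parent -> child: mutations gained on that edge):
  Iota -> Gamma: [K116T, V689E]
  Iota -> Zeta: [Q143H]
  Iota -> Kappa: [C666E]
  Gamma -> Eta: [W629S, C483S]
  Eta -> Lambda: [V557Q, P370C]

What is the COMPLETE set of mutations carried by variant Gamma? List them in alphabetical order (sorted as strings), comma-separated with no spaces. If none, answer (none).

At Iota: gained [] -> total []
At Gamma: gained ['K116T', 'V689E'] -> total ['K116T', 'V689E']

Answer: K116T,V689E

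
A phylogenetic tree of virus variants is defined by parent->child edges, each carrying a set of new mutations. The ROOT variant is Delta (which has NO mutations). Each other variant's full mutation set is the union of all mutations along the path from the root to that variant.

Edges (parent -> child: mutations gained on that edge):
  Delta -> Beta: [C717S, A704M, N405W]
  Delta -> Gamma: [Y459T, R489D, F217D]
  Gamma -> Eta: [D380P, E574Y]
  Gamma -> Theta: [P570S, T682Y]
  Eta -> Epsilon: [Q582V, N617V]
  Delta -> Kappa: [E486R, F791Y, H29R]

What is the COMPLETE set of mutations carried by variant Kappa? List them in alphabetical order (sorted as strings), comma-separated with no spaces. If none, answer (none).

Answer: E486R,F791Y,H29R

Derivation:
At Delta: gained [] -> total []
At Kappa: gained ['E486R', 'F791Y', 'H29R'] -> total ['E486R', 'F791Y', 'H29R']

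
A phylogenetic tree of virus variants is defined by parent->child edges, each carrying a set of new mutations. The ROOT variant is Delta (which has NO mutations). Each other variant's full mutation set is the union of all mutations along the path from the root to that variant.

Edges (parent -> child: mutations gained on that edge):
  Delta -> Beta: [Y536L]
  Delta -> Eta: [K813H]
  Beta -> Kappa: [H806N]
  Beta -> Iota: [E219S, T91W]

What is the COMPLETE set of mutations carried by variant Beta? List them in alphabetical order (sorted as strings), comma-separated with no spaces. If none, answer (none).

At Delta: gained [] -> total []
At Beta: gained ['Y536L'] -> total ['Y536L']

Answer: Y536L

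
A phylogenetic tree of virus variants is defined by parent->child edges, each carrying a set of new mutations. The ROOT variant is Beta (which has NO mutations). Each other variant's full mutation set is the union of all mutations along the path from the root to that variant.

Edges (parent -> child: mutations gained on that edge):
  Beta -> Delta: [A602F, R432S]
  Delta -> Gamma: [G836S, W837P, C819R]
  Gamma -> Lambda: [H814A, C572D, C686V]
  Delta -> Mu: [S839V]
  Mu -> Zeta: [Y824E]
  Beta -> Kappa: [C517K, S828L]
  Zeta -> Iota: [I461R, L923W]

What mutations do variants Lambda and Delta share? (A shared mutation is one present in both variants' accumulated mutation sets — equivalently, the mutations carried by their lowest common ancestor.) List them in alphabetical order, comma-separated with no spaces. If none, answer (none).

Answer: A602F,R432S

Derivation:
Accumulating mutations along path to Lambda:
  At Beta: gained [] -> total []
  At Delta: gained ['A602F', 'R432S'] -> total ['A602F', 'R432S']
  At Gamma: gained ['G836S', 'W837P', 'C819R'] -> total ['A602F', 'C819R', 'G836S', 'R432S', 'W837P']
  At Lambda: gained ['H814A', 'C572D', 'C686V'] -> total ['A602F', 'C572D', 'C686V', 'C819R', 'G836S', 'H814A', 'R432S', 'W837P']
Mutations(Lambda) = ['A602F', 'C572D', 'C686V', 'C819R', 'G836S', 'H814A', 'R432S', 'W837P']
Accumulating mutations along path to Delta:
  At Beta: gained [] -> total []
  At Delta: gained ['A602F', 'R432S'] -> total ['A602F', 'R432S']
Mutations(Delta) = ['A602F', 'R432S']
Intersection: ['A602F', 'C572D', 'C686V', 'C819R', 'G836S', 'H814A', 'R432S', 'W837P'] ∩ ['A602F', 'R432S'] = ['A602F', 'R432S']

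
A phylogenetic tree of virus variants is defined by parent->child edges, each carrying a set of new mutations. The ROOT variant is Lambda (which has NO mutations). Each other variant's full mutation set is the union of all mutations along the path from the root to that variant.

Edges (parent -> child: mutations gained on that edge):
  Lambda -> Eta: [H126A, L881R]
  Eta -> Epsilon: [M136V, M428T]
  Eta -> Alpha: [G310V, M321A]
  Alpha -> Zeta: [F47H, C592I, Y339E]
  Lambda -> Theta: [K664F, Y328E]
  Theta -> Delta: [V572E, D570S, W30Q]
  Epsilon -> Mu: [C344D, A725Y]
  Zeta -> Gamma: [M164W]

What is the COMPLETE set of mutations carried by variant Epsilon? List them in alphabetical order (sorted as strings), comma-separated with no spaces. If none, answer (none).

At Lambda: gained [] -> total []
At Eta: gained ['H126A', 'L881R'] -> total ['H126A', 'L881R']
At Epsilon: gained ['M136V', 'M428T'] -> total ['H126A', 'L881R', 'M136V', 'M428T']

Answer: H126A,L881R,M136V,M428T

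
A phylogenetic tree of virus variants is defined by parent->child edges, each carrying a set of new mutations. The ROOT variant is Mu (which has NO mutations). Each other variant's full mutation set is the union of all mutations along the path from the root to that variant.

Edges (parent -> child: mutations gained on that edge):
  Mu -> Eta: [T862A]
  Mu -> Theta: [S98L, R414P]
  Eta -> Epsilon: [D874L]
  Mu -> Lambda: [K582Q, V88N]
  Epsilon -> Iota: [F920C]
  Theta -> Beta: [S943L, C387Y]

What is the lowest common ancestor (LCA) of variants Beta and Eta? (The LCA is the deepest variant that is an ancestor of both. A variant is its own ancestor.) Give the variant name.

Answer: Mu

Derivation:
Path from root to Beta: Mu -> Theta -> Beta
  ancestors of Beta: {Mu, Theta, Beta}
Path from root to Eta: Mu -> Eta
  ancestors of Eta: {Mu, Eta}
Common ancestors: {Mu}
Walk up from Eta: Eta (not in ancestors of Beta), Mu (in ancestors of Beta)
Deepest common ancestor (LCA) = Mu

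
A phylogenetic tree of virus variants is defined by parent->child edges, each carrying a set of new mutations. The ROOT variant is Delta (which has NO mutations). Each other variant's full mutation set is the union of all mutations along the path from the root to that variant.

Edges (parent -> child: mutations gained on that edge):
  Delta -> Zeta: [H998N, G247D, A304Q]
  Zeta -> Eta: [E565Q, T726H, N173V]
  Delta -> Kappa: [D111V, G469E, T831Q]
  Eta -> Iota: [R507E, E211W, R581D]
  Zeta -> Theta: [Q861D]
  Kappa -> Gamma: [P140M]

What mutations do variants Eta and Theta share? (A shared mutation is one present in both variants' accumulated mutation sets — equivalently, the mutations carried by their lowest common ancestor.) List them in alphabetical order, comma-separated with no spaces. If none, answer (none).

Answer: A304Q,G247D,H998N

Derivation:
Accumulating mutations along path to Eta:
  At Delta: gained [] -> total []
  At Zeta: gained ['H998N', 'G247D', 'A304Q'] -> total ['A304Q', 'G247D', 'H998N']
  At Eta: gained ['E565Q', 'T726H', 'N173V'] -> total ['A304Q', 'E565Q', 'G247D', 'H998N', 'N173V', 'T726H']
Mutations(Eta) = ['A304Q', 'E565Q', 'G247D', 'H998N', 'N173V', 'T726H']
Accumulating mutations along path to Theta:
  At Delta: gained [] -> total []
  At Zeta: gained ['H998N', 'G247D', 'A304Q'] -> total ['A304Q', 'G247D', 'H998N']
  At Theta: gained ['Q861D'] -> total ['A304Q', 'G247D', 'H998N', 'Q861D']
Mutations(Theta) = ['A304Q', 'G247D', 'H998N', 'Q861D']
Intersection: ['A304Q', 'E565Q', 'G247D', 'H998N', 'N173V', 'T726H'] ∩ ['A304Q', 'G247D', 'H998N', 'Q861D'] = ['A304Q', 'G247D', 'H998N']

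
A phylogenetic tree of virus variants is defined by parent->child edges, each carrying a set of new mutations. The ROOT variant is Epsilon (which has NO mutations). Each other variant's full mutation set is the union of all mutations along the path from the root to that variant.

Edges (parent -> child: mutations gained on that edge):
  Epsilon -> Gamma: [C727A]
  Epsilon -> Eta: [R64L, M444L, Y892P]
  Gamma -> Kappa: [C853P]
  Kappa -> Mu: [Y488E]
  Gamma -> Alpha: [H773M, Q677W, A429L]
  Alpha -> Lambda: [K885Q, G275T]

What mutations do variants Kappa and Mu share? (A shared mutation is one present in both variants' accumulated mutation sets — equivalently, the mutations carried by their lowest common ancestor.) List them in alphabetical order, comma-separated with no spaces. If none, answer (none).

Answer: C727A,C853P

Derivation:
Accumulating mutations along path to Kappa:
  At Epsilon: gained [] -> total []
  At Gamma: gained ['C727A'] -> total ['C727A']
  At Kappa: gained ['C853P'] -> total ['C727A', 'C853P']
Mutations(Kappa) = ['C727A', 'C853P']
Accumulating mutations along path to Mu:
  At Epsilon: gained [] -> total []
  At Gamma: gained ['C727A'] -> total ['C727A']
  At Kappa: gained ['C853P'] -> total ['C727A', 'C853P']
  At Mu: gained ['Y488E'] -> total ['C727A', 'C853P', 'Y488E']
Mutations(Mu) = ['C727A', 'C853P', 'Y488E']
Intersection: ['C727A', 'C853P'] ∩ ['C727A', 'C853P', 'Y488E'] = ['C727A', 'C853P']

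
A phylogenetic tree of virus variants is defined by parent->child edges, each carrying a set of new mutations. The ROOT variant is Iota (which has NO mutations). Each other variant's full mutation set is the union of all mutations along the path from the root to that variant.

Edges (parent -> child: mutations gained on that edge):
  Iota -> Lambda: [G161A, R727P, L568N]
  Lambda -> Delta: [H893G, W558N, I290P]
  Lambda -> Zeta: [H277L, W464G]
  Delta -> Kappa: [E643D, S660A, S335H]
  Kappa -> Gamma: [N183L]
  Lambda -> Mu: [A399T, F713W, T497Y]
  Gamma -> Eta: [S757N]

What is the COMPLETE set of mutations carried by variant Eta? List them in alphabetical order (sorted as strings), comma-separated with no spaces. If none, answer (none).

Answer: E643D,G161A,H893G,I290P,L568N,N183L,R727P,S335H,S660A,S757N,W558N

Derivation:
At Iota: gained [] -> total []
At Lambda: gained ['G161A', 'R727P', 'L568N'] -> total ['G161A', 'L568N', 'R727P']
At Delta: gained ['H893G', 'W558N', 'I290P'] -> total ['G161A', 'H893G', 'I290P', 'L568N', 'R727P', 'W558N']
At Kappa: gained ['E643D', 'S660A', 'S335H'] -> total ['E643D', 'G161A', 'H893G', 'I290P', 'L568N', 'R727P', 'S335H', 'S660A', 'W558N']
At Gamma: gained ['N183L'] -> total ['E643D', 'G161A', 'H893G', 'I290P', 'L568N', 'N183L', 'R727P', 'S335H', 'S660A', 'W558N']
At Eta: gained ['S757N'] -> total ['E643D', 'G161A', 'H893G', 'I290P', 'L568N', 'N183L', 'R727P', 'S335H', 'S660A', 'S757N', 'W558N']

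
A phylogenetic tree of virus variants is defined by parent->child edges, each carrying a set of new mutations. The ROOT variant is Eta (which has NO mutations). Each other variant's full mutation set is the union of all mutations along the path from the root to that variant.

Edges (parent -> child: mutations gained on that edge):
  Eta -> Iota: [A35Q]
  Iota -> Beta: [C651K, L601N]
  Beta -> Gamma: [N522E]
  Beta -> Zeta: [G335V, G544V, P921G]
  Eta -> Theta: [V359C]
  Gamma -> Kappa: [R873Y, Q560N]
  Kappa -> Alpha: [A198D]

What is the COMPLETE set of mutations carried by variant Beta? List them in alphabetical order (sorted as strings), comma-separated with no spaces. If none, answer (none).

Answer: A35Q,C651K,L601N

Derivation:
At Eta: gained [] -> total []
At Iota: gained ['A35Q'] -> total ['A35Q']
At Beta: gained ['C651K', 'L601N'] -> total ['A35Q', 'C651K', 'L601N']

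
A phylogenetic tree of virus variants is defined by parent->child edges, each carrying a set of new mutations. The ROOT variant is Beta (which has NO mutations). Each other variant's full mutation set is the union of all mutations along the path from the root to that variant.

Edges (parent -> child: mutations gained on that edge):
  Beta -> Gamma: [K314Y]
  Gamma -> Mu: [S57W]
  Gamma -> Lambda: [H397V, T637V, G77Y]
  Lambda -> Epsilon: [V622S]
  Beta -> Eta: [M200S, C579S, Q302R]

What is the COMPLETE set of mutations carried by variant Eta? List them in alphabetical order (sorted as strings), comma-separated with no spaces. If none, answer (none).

Answer: C579S,M200S,Q302R

Derivation:
At Beta: gained [] -> total []
At Eta: gained ['M200S', 'C579S', 'Q302R'] -> total ['C579S', 'M200S', 'Q302R']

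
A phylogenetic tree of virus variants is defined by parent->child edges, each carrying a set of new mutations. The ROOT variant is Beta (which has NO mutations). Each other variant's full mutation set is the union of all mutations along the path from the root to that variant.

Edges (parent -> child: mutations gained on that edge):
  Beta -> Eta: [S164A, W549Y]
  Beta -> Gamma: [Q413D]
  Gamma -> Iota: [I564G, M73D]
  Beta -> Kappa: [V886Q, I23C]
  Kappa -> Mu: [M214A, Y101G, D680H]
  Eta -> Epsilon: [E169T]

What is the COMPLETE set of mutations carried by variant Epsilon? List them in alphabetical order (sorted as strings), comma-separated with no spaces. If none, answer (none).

Answer: E169T,S164A,W549Y

Derivation:
At Beta: gained [] -> total []
At Eta: gained ['S164A', 'W549Y'] -> total ['S164A', 'W549Y']
At Epsilon: gained ['E169T'] -> total ['E169T', 'S164A', 'W549Y']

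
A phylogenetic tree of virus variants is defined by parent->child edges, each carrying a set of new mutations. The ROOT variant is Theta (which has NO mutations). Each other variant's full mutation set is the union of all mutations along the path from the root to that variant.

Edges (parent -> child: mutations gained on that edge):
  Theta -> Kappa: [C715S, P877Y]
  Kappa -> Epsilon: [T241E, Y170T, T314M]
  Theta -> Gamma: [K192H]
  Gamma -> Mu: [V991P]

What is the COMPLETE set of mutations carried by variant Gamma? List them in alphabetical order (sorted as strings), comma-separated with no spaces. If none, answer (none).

At Theta: gained [] -> total []
At Gamma: gained ['K192H'] -> total ['K192H']

Answer: K192H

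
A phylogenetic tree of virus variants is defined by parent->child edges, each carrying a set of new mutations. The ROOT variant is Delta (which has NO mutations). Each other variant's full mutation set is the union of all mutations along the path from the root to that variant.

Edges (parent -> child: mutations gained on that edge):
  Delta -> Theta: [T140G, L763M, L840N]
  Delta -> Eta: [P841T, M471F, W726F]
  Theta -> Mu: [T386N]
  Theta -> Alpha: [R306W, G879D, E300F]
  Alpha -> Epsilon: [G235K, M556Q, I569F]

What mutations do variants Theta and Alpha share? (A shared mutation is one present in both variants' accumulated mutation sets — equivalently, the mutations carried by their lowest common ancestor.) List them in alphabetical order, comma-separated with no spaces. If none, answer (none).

Answer: L763M,L840N,T140G

Derivation:
Accumulating mutations along path to Theta:
  At Delta: gained [] -> total []
  At Theta: gained ['T140G', 'L763M', 'L840N'] -> total ['L763M', 'L840N', 'T140G']
Mutations(Theta) = ['L763M', 'L840N', 'T140G']
Accumulating mutations along path to Alpha:
  At Delta: gained [] -> total []
  At Theta: gained ['T140G', 'L763M', 'L840N'] -> total ['L763M', 'L840N', 'T140G']
  At Alpha: gained ['R306W', 'G879D', 'E300F'] -> total ['E300F', 'G879D', 'L763M', 'L840N', 'R306W', 'T140G']
Mutations(Alpha) = ['E300F', 'G879D', 'L763M', 'L840N', 'R306W', 'T140G']
Intersection: ['L763M', 'L840N', 'T140G'] ∩ ['E300F', 'G879D', 'L763M', 'L840N', 'R306W', 'T140G'] = ['L763M', 'L840N', 'T140G']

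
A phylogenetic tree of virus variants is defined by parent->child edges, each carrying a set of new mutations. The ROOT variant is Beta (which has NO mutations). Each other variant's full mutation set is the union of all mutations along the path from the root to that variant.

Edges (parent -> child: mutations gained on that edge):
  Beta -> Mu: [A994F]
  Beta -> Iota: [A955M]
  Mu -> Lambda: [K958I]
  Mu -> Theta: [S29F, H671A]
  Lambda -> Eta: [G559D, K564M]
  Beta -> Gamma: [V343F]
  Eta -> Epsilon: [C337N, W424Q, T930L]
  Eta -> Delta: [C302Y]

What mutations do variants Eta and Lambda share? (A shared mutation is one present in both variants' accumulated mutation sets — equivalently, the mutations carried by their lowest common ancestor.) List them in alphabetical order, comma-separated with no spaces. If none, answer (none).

Accumulating mutations along path to Eta:
  At Beta: gained [] -> total []
  At Mu: gained ['A994F'] -> total ['A994F']
  At Lambda: gained ['K958I'] -> total ['A994F', 'K958I']
  At Eta: gained ['G559D', 'K564M'] -> total ['A994F', 'G559D', 'K564M', 'K958I']
Mutations(Eta) = ['A994F', 'G559D', 'K564M', 'K958I']
Accumulating mutations along path to Lambda:
  At Beta: gained [] -> total []
  At Mu: gained ['A994F'] -> total ['A994F']
  At Lambda: gained ['K958I'] -> total ['A994F', 'K958I']
Mutations(Lambda) = ['A994F', 'K958I']
Intersection: ['A994F', 'G559D', 'K564M', 'K958I'] ∩ ['A994F', 'K958I'] = ['A994F', 'K958I']

Answer: A994F,K958I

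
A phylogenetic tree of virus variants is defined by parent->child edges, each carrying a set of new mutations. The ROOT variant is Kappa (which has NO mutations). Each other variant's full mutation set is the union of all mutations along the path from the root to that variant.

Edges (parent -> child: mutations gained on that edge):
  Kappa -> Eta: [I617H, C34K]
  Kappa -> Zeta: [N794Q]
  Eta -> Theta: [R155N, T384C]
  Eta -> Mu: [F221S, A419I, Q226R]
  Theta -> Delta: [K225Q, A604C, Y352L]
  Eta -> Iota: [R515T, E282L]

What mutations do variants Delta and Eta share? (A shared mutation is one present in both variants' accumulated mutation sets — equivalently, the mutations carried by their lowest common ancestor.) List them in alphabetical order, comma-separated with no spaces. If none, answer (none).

Answer: C34K,I617H

Derivation:
Accumulating mutations along path to Delta:
  At Kappa: gained [] -> total []
  At Eta: gained ['I617H', 'C34K'] -> total ['C34K', 'I617H']
  At Theta: gained ['R155N', 'T384C'] -> total ['C34K', 'I617H', 'R155N', 'T384C']
  At Delta: gained ['K225Q', 'A604C', 'Y352L'] -> total ['A604C', 'C34K', 'I617H', 'K225Q', 'R155N', 'T384C', 'Y352L']
Mutations(Delta) = ['A604C', 'C34K', 'I617H', 'K225Q', 'R155N', 'T384C', 'Y352L']
Accumulating mutations along path to Eta:
  At Kappa: gained [] -> total []
  At Eta: gained ['I617H', 'C34K'] -> total ['C34K', 'I617H']
Mutations(Eta) = ['C34K', 'I617H']
Intersection: ['A604C', 'C34K', 'I617H', 'K225Q', 'R155N', 'T384C', 'Y352L'] ∩ ['C34K', 'I617H'] = ['C34K', 'I617H']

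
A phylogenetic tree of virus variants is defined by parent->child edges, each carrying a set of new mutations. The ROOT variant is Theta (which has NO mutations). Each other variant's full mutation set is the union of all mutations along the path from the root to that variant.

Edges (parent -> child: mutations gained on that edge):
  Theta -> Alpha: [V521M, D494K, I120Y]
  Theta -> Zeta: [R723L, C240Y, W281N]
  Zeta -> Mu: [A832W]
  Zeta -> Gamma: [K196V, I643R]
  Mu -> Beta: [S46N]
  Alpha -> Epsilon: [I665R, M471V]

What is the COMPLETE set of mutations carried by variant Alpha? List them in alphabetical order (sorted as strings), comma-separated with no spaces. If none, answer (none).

Answer: D494K,I120Y,V521M

Derivation:
At Theta: gained [] -> total []
At Alpha: gained ['V521M', 'D494K', 'I120Y'] -> total ['D494K', 'I120Y', 'V521M']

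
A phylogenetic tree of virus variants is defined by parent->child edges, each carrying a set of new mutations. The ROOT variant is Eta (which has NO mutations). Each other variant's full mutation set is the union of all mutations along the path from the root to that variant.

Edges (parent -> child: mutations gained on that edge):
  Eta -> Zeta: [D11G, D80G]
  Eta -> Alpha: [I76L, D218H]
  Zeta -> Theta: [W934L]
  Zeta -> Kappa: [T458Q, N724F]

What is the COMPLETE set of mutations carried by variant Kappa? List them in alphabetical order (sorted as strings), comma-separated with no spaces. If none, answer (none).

Answer: D11G,D80G,N724F,T458Q

Derivation:
At Eta: gained [] -> total []
At Zeta: gained ['D11G', 'D80G'] -> total ['D11G', 'D80G']
At Kappa: gained ['T458Q', 'N724F'] -> total ['D11G', 'D80G', 'N724F', 'T458Q']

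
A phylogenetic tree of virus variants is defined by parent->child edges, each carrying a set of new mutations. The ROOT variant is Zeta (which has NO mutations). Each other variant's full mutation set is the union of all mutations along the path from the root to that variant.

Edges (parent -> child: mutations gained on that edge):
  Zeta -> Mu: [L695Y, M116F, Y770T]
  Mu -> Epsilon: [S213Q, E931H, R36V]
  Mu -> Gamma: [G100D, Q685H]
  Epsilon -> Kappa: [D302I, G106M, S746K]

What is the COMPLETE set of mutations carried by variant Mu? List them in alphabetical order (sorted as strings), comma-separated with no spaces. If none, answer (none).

At Zeta: gained [] -> total []
At Mu: gained ['L695Y', 'M116F', 'Y770T'] -> total ['L695Y', 'M116F', 'Y770T']

Answer: L695Y,M116F,Y770T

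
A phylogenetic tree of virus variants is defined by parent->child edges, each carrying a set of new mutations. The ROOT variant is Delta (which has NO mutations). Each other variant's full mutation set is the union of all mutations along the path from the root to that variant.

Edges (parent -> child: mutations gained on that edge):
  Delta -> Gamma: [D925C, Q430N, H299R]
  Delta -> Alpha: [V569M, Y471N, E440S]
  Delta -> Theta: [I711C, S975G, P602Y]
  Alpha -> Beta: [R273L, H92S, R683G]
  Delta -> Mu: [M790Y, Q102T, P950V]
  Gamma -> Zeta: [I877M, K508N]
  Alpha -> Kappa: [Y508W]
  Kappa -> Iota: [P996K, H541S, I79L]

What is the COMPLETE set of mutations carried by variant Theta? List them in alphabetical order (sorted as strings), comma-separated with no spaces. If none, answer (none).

At Delta: gained [] -> total []
At Theta: gained ['I711C', 'S975G', 'P602Y'] -> total ['I711C', 'P602Y', 'S975G']

Answer: I711C,P602Y,S975G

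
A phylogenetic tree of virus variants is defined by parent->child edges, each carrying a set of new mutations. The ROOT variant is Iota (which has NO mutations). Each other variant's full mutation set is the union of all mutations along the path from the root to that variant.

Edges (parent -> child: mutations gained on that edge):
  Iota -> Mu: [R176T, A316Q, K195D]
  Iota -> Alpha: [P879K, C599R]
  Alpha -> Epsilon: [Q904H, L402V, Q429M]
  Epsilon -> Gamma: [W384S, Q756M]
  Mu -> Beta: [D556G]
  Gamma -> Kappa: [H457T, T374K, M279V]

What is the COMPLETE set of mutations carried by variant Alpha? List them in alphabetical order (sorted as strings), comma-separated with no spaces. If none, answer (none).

At Iota: gained [] -> total []
At Alpha: gained ['P879K', 'C599R'] -> total ['C599R', 'P879K']

Answer: C599R,P879K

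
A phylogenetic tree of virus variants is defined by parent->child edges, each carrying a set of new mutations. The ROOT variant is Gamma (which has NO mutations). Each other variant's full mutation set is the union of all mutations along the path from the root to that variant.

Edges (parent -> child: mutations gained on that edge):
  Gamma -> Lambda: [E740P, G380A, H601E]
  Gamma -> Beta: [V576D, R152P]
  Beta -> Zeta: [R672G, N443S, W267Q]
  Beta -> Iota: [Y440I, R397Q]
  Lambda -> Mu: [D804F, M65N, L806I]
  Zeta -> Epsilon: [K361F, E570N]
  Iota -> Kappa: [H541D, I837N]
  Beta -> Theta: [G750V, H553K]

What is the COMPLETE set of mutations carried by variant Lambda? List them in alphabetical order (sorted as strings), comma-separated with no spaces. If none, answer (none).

Answer: E740P,G380A,H601E

Derivation:
At Gamma: gained [] -> total []
At Lambda: gained ['E740P', 'G380A', 'H601E'] -> total ['E740P', 'G380A', 'H601E']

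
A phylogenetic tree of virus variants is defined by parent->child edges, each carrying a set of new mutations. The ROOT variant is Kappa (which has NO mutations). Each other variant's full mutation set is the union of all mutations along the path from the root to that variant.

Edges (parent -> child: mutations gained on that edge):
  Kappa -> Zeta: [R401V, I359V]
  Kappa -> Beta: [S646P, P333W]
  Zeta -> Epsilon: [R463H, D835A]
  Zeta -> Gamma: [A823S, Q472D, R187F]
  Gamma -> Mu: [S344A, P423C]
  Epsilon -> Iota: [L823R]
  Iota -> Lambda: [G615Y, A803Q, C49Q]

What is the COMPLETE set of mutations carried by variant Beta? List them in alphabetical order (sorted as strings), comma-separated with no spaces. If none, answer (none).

At Kappa: gained [] -> total []
At Beta: gained ['S646P', 'P333W'] -> total ['P333W', 'S646P']

Answer: P333W,S646P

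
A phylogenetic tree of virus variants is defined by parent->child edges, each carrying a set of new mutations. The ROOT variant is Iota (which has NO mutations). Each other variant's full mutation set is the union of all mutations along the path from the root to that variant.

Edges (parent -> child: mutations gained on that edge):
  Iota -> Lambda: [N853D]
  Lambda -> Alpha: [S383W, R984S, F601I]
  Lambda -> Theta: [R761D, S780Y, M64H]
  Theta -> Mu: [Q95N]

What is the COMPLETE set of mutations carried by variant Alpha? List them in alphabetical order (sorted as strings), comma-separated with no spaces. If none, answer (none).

Answer: F601I,N853D,R984S,S383W

Derivation:
At Iota: gained [] -> total []
At Lambda: gained ['N853D'] -> total ['N853D']
At Alpha: gained ['S383W', 'R984S', 'F601I'] -> total ['F601I', 'N853D', 'R984S', 'S383W']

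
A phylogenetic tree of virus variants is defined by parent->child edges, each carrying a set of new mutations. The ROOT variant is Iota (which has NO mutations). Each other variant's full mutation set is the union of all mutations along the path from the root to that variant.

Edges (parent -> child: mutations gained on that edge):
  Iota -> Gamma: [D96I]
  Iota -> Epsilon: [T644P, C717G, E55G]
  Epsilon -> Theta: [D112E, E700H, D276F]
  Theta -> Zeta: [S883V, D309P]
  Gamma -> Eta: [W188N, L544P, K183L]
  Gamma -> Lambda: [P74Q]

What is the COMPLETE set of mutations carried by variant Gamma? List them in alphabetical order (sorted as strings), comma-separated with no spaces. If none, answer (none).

Answer: D96I

Derivation:
At Iota: gained [] -> total []
At Gamma: gained ['D96I'] -> total ['D96I']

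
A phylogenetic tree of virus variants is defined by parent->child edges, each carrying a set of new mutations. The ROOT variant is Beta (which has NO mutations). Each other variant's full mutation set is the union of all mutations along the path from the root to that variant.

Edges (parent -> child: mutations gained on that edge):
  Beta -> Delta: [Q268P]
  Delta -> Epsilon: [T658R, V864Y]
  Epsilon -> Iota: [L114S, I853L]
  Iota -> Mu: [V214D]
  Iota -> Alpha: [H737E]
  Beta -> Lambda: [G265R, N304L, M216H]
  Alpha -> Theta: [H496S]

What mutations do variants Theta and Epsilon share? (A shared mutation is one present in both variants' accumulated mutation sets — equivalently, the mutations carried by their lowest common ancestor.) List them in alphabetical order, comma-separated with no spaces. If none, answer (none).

Answer: Q268P,T658R,V864Y

Derivation:
Accumulating mutations along path to Theta:
  At Beta: gained [] -> total []
  At Delta: gained ['Q268P'] -> total ['Q268P']
  At Epsilon: gained ['T658R', 'V864Y'] -> total ['Q268P', 'T658R', 'V864Y']
  At Iota: gained ['L114S', 'I853L'] -> total ['I853L', 'L114S', 'Q268P', 'T658R', 'V864Y']
  At Alpha: gained ['H737E'] -> total ['H737E', 'I853L', 'L114S', 'Q268P', 'T658R', 'V864Y']
  At Theta: gained ['H496S'] -> total ['H496S', 'H737E', 'I853L', 'L114S', 'Q268P', 'T658R', 'V864Y']
Mutations(Theta) = ['H496S', 'H737E', 'I853L', 'L114S', 'Q268P', 'T658R', 'V864Y']
Accumulating mutations along path to Epsilon:
  At Beta: gained [] -> total []
  At Delta: gained ['Q268P'] -> total ['Q268P']
  At Epsilon: gained ['T658R', 'V864Y'] -> total ['Q268P', 'T658R', 'V864Y']
Mutations(Epsilon) = ['Q268P', 'T658R', 'V864Y']
Intersection: ['H496S', 'H737E', 'I853L', 'L114S', 'Q268P', 'T658R', 'V864Y'] ∩ ['Q268P', 'T658R', 'V864Y'] = ['Q268P', 'T658R', 'V864Y']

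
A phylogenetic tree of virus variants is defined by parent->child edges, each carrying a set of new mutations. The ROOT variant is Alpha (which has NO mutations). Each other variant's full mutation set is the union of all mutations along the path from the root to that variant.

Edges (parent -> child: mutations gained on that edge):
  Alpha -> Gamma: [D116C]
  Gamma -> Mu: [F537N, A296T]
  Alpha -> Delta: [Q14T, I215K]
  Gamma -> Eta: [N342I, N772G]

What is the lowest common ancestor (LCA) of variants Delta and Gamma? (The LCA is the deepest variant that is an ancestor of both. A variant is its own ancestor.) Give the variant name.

Answer: Alpha

Derivation:
Path from root to Delta: Alpha -> Delta
  ancestors of Delta: {Alpha, Delta}
Path from root to Gamma: Alpha -> Gamma
  ancestors of Gamma: {Alpha, Gamma}
Common ancestors: {Alpha}
Walk up from Gamma: Gamma (not in ancestors of Delta), Alpha (in ancestors of Delta)
Deepest common ancestor (LCA) = Alpha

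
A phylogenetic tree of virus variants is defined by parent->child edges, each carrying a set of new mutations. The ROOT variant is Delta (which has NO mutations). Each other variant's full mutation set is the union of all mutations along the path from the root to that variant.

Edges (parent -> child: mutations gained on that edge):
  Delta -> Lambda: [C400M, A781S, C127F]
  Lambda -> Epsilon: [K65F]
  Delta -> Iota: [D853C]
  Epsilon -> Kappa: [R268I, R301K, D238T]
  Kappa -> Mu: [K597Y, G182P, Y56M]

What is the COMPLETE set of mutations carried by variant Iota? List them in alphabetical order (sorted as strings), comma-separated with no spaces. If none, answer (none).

At Delta: gained [] -> total []
At Iota: gained ['D853C'] -> total ['D853C']

Answer: D853C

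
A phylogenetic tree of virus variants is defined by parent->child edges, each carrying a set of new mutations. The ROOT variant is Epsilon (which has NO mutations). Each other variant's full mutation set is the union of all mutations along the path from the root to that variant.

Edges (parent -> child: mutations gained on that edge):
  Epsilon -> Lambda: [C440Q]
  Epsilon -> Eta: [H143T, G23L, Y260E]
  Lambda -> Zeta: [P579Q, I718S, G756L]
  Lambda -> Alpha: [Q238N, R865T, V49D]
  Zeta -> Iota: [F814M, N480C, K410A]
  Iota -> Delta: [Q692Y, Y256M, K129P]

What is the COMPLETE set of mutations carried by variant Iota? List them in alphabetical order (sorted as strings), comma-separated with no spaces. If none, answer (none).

At Epsilon: gained [] -> total []
At Lambda: gained ['C440Q'] -> total ['C440Q']
At Zeta: gained ['P579Q', 'I718S', 'G756L'] -> total ['C440Q', 'G756L', 'I718S', 'P579Q']
At Iota: gained ['F814M', 'N480C', 'K410A'] -> total ['C440Q', 'F814M', 'G756L', 'I718S', 'K410A', 'N480C', 'P579Q']

Answer: C440Q,F814M,G756L,I718S,K410A,N480C,P579Q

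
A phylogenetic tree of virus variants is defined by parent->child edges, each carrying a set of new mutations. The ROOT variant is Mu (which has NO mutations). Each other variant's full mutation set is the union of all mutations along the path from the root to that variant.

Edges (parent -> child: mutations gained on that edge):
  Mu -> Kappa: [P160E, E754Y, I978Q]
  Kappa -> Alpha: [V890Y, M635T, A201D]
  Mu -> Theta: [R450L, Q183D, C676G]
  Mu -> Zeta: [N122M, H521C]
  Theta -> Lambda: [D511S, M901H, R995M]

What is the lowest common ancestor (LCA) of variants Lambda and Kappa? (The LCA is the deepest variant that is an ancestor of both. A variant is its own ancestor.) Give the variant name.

Path from root to Lambda: Mu -> Theta -> Lambda
  ancestors of Lambda: {Mu, Theta, Lambda}
Path from root to Kappa: Mu -> Kappa
  ancestors of Kappa: {Mu, Kappa}
Common ancestors: {Mu}
Walk up from Kappa: Kappa (not in ancestors of Lambda), Mu (in ancestors of Lambda)
Deepest common ancestor (LCA) = Mu

Answer: Mu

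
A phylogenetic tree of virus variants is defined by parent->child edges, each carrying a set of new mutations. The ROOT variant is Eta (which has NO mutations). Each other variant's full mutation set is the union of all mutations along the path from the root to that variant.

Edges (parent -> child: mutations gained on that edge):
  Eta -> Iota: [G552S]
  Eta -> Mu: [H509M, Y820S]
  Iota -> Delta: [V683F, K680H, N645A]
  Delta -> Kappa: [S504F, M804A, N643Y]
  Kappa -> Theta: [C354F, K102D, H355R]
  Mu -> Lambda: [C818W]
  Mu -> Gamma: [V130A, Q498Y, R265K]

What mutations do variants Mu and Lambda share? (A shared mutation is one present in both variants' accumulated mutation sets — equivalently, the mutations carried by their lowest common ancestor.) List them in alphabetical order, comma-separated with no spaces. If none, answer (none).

Accumulating mutations along path to Mu:
  At Eta: gained [] -> total []
  At Mu: gained ['H509M', 'Y820S'] -> total ['H509M', 'Y820S']
Mutations(Mu) = ['H509M', 'Y820S']
Accumulating mutations along path to Lambda:
  At Eta: gained [] -> total []
  At Mu: gained ['H509M', 'Y820S'] -> total ['H509M', 'Y820S']
  At Lambda: gained ['C818W'] -> total ['C818W', 'H509M', 'Y820S']
Mutations(Lambda) = ['C818W', 'H509M', 'Y820S']
Intersection: ['H509M', 'Y820S'] ∩ ['C818W', 'H509M', 'Y820S'] = ['H509M', 'Y820S']

Answer: H509M,Y820S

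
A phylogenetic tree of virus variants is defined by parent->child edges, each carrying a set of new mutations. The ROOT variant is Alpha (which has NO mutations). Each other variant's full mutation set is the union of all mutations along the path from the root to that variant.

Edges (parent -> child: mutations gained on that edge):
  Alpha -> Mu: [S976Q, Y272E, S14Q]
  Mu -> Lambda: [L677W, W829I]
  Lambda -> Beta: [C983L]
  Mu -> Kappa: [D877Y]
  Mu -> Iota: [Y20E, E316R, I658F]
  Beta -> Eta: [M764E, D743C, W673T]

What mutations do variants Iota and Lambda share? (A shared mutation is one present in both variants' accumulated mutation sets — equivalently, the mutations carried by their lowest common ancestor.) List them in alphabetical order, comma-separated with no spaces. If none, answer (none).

Answer: S14Q,S976Q,Y272E

Derivation:
Accumulating mutations along path to Iota:
  At Alpha: gained [] -> total []
  At Mu: gained ['S976Q', 'Y272E', 'S14Q'] -> total ['S14Q', 'S976Q', 'Y272E']
  At Iota: gained ['Y20E', 'E316R', 'I658F'] -> total ['E316R', 'I658F', 'S14Q', 'S976Q', 'Y20E', 'Y272E']
Mutations(Iota) = ['E316R', 'I658F', 'S14Q', 'S976Q', 'Y20E', 'Y272E']
Accumulating mutations along path to Lambda:
  At Alpha: gained [] -> total []
  At Mu: gained ['S976Q', 'Y272E', 'S14Q'] -> total ['S14Q', 'S976Q', 'Y272E']
  At Lambda: gained ['L677W', 'W829I'] -> total ['L677W', 'S14Q', 'S976Q', 'W829I', 'Y272E']
Mutations(Lambda) = ['L677W', 'S14Q', 'S976Q', 'W829I', 'Y272E']
Intersection: ['E316R', 'I658F', 'S14Q', 'S976Q', 'Y20E', 'Y272E'] ∩ ['L677W', 'S14Q', 'S976Q', 'W829I', 'Y272E'] = ['S14Q', 'S976Q', 'Y272E']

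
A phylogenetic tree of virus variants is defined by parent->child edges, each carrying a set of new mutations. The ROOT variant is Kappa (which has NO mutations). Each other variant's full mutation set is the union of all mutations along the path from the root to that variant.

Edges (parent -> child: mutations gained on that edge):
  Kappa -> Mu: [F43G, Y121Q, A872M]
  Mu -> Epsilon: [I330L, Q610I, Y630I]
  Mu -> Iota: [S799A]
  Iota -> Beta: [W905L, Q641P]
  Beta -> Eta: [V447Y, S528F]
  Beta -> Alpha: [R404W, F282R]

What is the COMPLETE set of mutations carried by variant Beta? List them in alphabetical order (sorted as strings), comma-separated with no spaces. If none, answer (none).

Answer: A872M,F43G,Q641P,S799A,W905L,Y121Q

Derivation:
At Kappa: gained [] -> total []
At Mu: gained ['F43G', 'Y121Q', 'A872M'] -> total ['A872M', 'F43G', 'Y121Q']
At Iota: gained ['S799A'] -> total ['A872M', 'F43G', 'S799A', 'Y121Q']
At Beta: gained ['W905L', 'Q641P'] -> total ['A872M', 'F43G', 'Q641P', 'S799A', 'W905L', 'Y121Q']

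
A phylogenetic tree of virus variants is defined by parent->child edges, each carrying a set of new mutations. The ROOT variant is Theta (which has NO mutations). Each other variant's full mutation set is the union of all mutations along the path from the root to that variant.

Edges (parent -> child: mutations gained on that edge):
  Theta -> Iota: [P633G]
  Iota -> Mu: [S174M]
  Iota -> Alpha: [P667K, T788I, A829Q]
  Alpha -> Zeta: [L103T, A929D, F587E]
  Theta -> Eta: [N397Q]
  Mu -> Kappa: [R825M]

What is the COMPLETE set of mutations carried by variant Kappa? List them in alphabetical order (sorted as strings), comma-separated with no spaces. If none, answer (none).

Answer: P633G,R825M,S174M

Derivation:
At Theta: gained [] -> total []
At Iota: gained ['P633G'] -> total ['P633G']
At Mu: gained ['S174M'] -> total ['P633G', 'S174M']
At Kappa: gained ['R825M'] -> total ['P633G', 'R825M', 'S174M']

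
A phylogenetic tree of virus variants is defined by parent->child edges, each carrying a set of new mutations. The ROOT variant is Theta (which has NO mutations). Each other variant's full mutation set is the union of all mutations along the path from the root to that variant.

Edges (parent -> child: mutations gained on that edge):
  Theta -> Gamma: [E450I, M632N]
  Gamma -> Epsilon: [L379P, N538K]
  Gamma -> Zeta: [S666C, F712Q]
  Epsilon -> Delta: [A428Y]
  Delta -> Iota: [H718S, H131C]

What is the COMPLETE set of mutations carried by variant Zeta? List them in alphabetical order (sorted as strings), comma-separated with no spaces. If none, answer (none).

Answer: E450I,F712Q,M632N,S666C

Derivation:
At Theta: gained [] -> total []
At Gamma: gained ['E450I', 'M632N'] -> total ['E450I', 'M632N']
At Zeta: gained ['S666C', 'F712Q'] -> total ['E450I', 'F712Q', 'M632N', 'S666C']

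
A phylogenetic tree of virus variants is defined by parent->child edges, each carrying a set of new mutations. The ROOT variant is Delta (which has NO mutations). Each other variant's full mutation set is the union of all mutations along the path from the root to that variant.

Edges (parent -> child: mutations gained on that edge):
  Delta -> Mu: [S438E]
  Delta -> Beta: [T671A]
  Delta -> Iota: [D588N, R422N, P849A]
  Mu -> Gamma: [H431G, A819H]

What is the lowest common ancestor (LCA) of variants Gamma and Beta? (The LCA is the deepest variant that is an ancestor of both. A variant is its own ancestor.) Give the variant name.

Answer: Delta

Derivation:
Path from root to Gamma: Delta -> Mu -> Gamma
  ancestors of Gamma: {Delta, Mu, Gamma}
Path from root to Beta: Delta -> Beta
  ancestors of Beta: {Delta, Beta}
Common ancestors: {Delta}
Walk up from Beta: Beta (not in ancestors of Gamma), Delta (in ancestors of Gamma)
Deepest common ancestor (LCA) = Delta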